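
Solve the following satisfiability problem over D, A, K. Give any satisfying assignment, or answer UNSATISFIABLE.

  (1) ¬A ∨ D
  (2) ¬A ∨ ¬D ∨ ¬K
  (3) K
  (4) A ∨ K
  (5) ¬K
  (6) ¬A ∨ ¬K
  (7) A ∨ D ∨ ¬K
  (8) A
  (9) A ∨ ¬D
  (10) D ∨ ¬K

No satisfying assignment exists.

Case K = True:
  Clause (¬K) is falsified — contradiction.
Case K = False:
  Clause (K) is falsified — contradiction.
Both cases fail, so the formula is unsatisfiable.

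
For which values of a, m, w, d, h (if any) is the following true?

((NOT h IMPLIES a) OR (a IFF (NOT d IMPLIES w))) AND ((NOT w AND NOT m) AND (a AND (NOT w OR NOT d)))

a: True, m: False, w: False, d: True, h: False

  (NOT h IMPLIES a) OR (a IFF (NOT d IMPLIES w)) = True
    NOT h IMPLIES a = True
      NOT h = True
    a IFF (NOT d IMPLIES w) = True
      NOT d IMPLIES w = True
        NOT d = False
  (NOT w AND NOT m) AND (a AND (NOT w OR NOT d)) = True
    NOT w AND NOT m = True
      NOT w = True
      NOT m = True
    a AND (NOT w OR NOT d) = True
      NOT w OR NOT d = True
        NOT w = True
        NOT d = False
Both conjuncts True, so the formula holds.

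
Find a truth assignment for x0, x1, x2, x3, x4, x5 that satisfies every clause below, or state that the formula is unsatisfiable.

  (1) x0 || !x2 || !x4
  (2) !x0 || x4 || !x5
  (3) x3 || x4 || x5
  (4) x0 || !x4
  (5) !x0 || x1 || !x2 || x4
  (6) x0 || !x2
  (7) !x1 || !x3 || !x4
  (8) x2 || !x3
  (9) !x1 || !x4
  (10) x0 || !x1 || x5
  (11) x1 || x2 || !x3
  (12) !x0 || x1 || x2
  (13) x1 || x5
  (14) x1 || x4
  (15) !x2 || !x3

x0: True; x1: False; x2: True; x3: False; x4: True; x5: True

Set x0 = True.
Try x1 = True:
  (!x1 || !x4) forces x4 = False.
  (!x0 || x4 || !x5) forces x5 = False.
  (x3 || x4 || x5) forces x3 = True.
  (x2 || !x3) forces x2 = True.
  clause (!x2 || !x3) is falsified — backtrack.
So x1 = False.
  then (!x0 || x1 || x2) forces x2 = True.
  then (x1 || x5) forces x5 = True.
  then (x1 || x4) forces x4 = True.
  then (!x2 || !x3) forces x3 = False.
All clauses satisfied.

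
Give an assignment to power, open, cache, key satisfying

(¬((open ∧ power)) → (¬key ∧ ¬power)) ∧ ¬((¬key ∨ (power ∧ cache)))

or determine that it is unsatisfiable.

power = True, open = True, cache = False, key = True

  ¬((open ∧ power)) → (¬key ∧ ¬power) = True
    ¬((open ∧ power)) = False
      open ∧ power = True
    ¬key ∧ ¬power = False
      ¬key = False
      ¬power = False
  ¬((¬key ∨ (power ∧ cache))) = True
    ¬key ∨ (power ∧ cache) = False
      ¬key = False
      power ∧ cache = False
Both conjuncts True, so the formula holds.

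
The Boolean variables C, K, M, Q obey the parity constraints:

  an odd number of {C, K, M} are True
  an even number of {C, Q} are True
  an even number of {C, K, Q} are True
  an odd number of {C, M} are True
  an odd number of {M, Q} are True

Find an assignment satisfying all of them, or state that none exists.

C: False, K: False, M: True, Q: False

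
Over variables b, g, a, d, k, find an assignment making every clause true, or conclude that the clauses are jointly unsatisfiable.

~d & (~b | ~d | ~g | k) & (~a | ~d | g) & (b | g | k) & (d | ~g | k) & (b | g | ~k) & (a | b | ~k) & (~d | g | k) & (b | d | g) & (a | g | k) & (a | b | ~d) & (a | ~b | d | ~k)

b: True, g: True, a: True, d: False, k: True

Unit clause (~d) forces d = False.
Set b = True.
Set g = True.
  then (d | ~g | k) forces k = True.
  then (a | ~b | d | ~k) forces a = True.
All clauses satisfied.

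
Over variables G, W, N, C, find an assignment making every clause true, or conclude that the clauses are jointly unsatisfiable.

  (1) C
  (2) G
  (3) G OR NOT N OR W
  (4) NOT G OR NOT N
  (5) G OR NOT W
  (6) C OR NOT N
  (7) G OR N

Unit clause (C) forces C = True.
Unit clause (G) forces G = True.
In (NOT G OR NOT N) only NOT N is left, so N = False.
Set W = True.
Check each clause:
  (C): C holds.
  (G): G holds.
  (G OR NOT N OR W): G holds.
  (NOT G OR NOT N): NOT N holds.
  (G OR NOT W): G holds.
  (C OR NOT N): C holds.
  (G OR N): G holds.
All clauses satisfied.

G: True, W: True, N: False, C: True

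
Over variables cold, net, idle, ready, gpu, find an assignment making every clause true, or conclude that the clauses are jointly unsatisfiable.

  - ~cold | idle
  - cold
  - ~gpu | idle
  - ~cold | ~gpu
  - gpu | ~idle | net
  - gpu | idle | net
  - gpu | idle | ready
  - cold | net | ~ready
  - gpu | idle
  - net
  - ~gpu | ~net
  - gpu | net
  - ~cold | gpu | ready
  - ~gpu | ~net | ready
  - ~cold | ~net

Case net = True:
  (cold) forces cold = True.
  Clause (~cold | ~net) is falsified — contradiction.
Case net = False:
  Clause (net) is falsified — contradiction.
Both cases fail, so the formula is unsatisfiable.

The formula is unsatisfiable.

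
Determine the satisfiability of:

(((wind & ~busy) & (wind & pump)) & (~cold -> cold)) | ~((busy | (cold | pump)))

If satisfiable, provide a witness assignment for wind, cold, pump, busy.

wind = True; cold = False; pump = False; busy = False

  (((wind & ~busy) & (wind & pump)) & (~cold -> cold)) | ~((busy | (cold | pump))) = True
    ((wind & ~busy) & (wind & pump)) & (~cold -> cold) = False
      (wind & ~busy) & (wind & pump) = False
        wind & ~busy = True
          ~busy = True
        wind & pump = False
      ~cold -> cold = False
        ~cold = True
    ~((busy | (cold | pump))) = True
      busy | (cold | pump) = False
        cold | pump = False
The formula evaluates to True.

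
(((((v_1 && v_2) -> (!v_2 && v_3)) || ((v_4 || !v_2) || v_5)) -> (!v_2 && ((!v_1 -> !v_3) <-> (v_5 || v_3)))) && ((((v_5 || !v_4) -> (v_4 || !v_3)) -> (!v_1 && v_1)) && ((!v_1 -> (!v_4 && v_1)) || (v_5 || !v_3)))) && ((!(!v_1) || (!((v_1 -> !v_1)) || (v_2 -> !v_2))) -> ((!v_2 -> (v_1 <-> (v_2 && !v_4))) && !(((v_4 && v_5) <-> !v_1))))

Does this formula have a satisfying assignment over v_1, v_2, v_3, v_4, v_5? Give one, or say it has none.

Unsatisfiable

Case v_1 = True: the formula simplifies to ((((v_2 -> (!v_2 && v_3)) || ((v_4 || !v_2) || v_5)) -> (!v_2 && (v_5 || v_3))) && !(((v_5 || !v_4) -> (v_4 || !v_3)))) && ((!v_2 -> (v_2 && !v_4)) && !(!((v_4 && v_5)))).
  v_4 = True: the conjunct !(((v_5 || !v_4) -> (v_4 || !v_3))) becomes !((v_5 -> True)) = False.
  v_4 = False: the conjunct !(!((v_4 && v_5))) becomes !(!False) = False.
Case v_1 = False: the formula simplifies to ((!v_2 && (!v_3 <-> (v_5 || v_3))) && (!(((v_5 || !v_4) -> (v_4 || !v_3))) && (v_5 || !v_3))) && ((v_2 -> !v_2) -> ((!v_2 -> !((v_2 && !v_4))) && !((v_4 && v_5)))).
  v_3 = True: the conjunct !v_3 <-> (v_5 || v_3) becomes !True <-> (v_5 || True) = False.
  v_3 = False: the conjunct !(((v_5 || !v_4) -> (v_4 || !v_3))) becomes !(((v_5 || !v_4) -> True)) = False.
Both cases fail — unsatisfiable.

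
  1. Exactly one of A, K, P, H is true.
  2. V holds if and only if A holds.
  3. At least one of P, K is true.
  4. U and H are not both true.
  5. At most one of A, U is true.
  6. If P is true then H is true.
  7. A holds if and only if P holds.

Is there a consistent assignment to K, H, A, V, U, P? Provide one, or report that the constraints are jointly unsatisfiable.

K = True, H = False, A = False, V = False, U = False, P = False

  (1) {A, K, P, H}: 1 true — exactly one ✓
  (2) V=F, A=F — same ✓
  (3) {P, K}: 1 true — at least one ✓
  (4) U=F, H=F — not both ✓
  (5) {A, U}: 0 true — at most one ✓
  (6) P=F ⇒ H: vacuous ✓
  (7) A=F, P=F — same ✓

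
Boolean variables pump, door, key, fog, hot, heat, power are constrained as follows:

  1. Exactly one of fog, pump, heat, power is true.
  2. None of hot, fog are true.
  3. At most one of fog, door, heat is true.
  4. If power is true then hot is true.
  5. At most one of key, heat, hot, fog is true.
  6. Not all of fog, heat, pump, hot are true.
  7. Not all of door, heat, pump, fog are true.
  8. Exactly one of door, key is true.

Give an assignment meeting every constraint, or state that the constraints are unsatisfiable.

pump = True, door = False, key = True, fog = False, hot = False, heat = False, power = False

  (1) {fog, pump, heat, power}: 1 true — exactly one ✓
  (2) {hot, fog}: 0 true — none ✓
  (3) {fog, door, heat}: 0 true — at most one ✓
  (4) power=F ⇒ hot: vacuous ✓
  (5) {key, heat, hot, fog}: 1 true — at most one ✓
  (6) {fog, heat, pump, hot}: 1/4 true — not all ✓
  (7) {door, heat, pump, fog}: 1/4 true — not all ✓
  (8) {door, key}: 1 true — exactly one ✓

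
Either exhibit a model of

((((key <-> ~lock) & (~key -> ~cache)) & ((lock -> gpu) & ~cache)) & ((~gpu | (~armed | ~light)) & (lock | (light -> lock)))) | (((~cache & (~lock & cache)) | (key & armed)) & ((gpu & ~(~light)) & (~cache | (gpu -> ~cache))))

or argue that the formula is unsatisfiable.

cache = False, key = False, armed = False, gpu = True, lock = True, light = True

  ((((key <-> ~lock) & (~key -> ~cache)) & ((lock -> gpu) & ~cache)) & ((~gpu | (~armed | ~light)) & (lock | (light -> lock)))) | (((~cache & (~lock & cache)) | (key & armed)) & ((gpu & ~(~light)) & (~cache | (gpu -> ~cache)))) = True
    (((key <-> ~lock) & (~key -> ~cache)) & ((lock -> gpu) & ~cache)) & ((~gpu | (~armed | ~light)) & (lock | (light -> lock))) = True
      ((key <-> ~lock) & (~key -> ~cache)) & ((lock -> gpu) & ~cache) = True
        (key <-> ~lock) & (~key -> ~cache) = True
          key <-> ~lock = True
            ~lock = False
          ~key -> ~cache = True
            ~key = True
            ~cache = True
        (lock -> gpu) & ~cache = True
          lock -> gpu = True
          ~cache = True
      (~gpu | (~armed | ~light)) & (lock | (light -> lock)) = True
        ~gpu | (~armed | ~light) = True
          ~gpu = False
          ~armed | ~light = True
            ~armed = True
            ~light = False
        lock | (light -> lock) = True
          light -> lock = True
    ((~cache & (~lock & cache)) | (key & armed)) & ((gpu & ~(~light)) & (~cache | (gpu -> ~cache))) = False
      (~cache & (~lock & cache)) | (key & armed) = False
        ~cache & (~lock & cache) = False
          ~cache = True
          ~lock & cache = False
            ~lock = False
        key & armed = False
      (gpu & ~(~light)) & (~cache | (gpu -> ~cache)) = True
        gpu & ~(~light) = True
          ~(~light) = True
            ~light = False
        ~cache | (gpu -> ~cache) = True
          ~cache = True
          gpu -> ~cache = True
            ~cache = True
The formula evaluates to True.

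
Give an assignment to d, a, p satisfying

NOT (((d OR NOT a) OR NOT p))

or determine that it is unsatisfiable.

d = False, a = True, p = True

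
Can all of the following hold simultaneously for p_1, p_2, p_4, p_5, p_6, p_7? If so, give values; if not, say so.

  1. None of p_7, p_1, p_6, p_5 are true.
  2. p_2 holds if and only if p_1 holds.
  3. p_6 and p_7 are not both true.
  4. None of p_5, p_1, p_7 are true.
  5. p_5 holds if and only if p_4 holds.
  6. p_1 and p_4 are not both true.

p_1 = False, p_2 = False, p_4 = False, p_5 = False, p_6 = False, p_7 = False

  (1) {p_7, p_1, p_6, p_5}: 0 true — none ✓
  (2) p_2=F, p_1=F — same ✓
  (3) p_6=F, p_7=F — not both ✓
  (4) {p_5, p_1, p_7}: 0 true — none ✓
  (5) p_5=F, p_4=F — same ✓
  (6) p_1=F, p_4=F — not both ✓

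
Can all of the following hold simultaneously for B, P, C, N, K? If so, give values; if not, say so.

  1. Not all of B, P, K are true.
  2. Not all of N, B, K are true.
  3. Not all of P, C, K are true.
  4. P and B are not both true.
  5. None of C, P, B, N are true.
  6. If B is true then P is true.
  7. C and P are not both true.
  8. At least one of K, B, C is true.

B: False, P: False, C: False, N: False, K: True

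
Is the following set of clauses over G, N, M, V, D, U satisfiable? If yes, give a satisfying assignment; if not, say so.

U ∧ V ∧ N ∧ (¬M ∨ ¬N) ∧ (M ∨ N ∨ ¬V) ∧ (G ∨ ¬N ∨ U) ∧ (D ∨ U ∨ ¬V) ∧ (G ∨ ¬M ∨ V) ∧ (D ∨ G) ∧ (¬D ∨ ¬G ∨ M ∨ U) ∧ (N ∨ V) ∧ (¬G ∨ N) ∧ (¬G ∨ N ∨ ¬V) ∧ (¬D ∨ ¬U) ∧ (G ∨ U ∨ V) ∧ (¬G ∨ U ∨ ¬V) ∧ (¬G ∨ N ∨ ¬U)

G=T, N=T, M=F, V=T, D=F, U=T

Unit clause (U) forces U = True.
Unit clause (V) forces V = True.
Unit clause (N) forces N = True.
In (¬M ∨ ¬N) only ¬M is left, so M = False.
In (¬D ∨ ¬U) only ¬D is left, so D = False.
In (D ∨ G) only G is left, so G = True.
All clauses satisfied.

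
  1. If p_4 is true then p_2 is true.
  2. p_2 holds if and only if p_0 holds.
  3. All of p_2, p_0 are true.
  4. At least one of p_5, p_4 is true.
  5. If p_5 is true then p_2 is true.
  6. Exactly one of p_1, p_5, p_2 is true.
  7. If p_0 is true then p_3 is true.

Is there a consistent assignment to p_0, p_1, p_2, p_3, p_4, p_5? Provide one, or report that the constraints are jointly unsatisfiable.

p_0=T, p_1=F, p_2=T, p_3=T, p_4=T, p_5=F

  (1) p_4=T ⇒ p_2: T ✓
  (2) p_2=T, p_0=T — same ✓
  (3) {p_2, p_0}: all 2 true ✓
  (4) {p_5, p_4}: 1 true — at least one ✓
  (5) p_5=F ⇒ p_2: vacuous ✓
  (6) {p_1, p_5, p_2}: 1 true — exactly one ✓
  (7) p_0=T ⇒ p_3: T ✓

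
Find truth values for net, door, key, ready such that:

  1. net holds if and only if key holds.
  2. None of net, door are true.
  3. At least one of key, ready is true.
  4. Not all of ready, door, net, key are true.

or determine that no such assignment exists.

net = False; door = False; key = False; ready = True

  (1) net=F, key=F — same ✓
  (2) {net, door}: 0 true — none ✓
  (3) {key, ready}: 1 true — at least one ✓
  (4) {ready, door, net, key}: 1/4 true — not all ✓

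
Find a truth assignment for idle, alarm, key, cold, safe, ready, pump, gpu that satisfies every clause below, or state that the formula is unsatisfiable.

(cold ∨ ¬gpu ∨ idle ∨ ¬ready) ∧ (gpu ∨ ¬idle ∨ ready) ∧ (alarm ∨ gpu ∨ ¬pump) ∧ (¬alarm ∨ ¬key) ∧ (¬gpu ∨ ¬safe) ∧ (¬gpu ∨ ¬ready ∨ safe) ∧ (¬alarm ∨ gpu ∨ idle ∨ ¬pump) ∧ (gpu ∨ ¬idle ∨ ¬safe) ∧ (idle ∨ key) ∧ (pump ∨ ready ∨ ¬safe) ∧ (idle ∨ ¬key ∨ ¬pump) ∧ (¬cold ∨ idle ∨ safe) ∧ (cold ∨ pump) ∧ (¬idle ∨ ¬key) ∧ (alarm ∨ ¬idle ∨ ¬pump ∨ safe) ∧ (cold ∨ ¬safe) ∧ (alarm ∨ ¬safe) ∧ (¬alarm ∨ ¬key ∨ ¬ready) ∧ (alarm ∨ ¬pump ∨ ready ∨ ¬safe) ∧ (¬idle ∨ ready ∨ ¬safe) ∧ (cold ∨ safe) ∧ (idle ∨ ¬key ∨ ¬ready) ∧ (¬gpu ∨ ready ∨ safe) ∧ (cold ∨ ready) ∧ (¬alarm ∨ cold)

idle=T, alarm=F, key=F, cold=T, safe=F, ready=T, pump=F, gpu=F

Set idle = True.
  then (¬idle ∨ ¬key) forces key = False.
Set alarm = False.
  then (alarm ∨ ¬safe) forces safe = False.
  then (cold ∨ safe) forces cold = True.
  then (alarm ∨ ¬idle ∨ ¬pump ∨ safe) forces pump = False.
Try ready = False:
  (gpu ∨ ¬idle ∨ ready) forces gpu = True.
  clause (¬gpu ∨ ready ∨ safe) is falsified — backtrack.
So ready = True.
  then (¬gpu ∨ ¬ready ∨ safe) forces gpu = False.
All clauses satisfied.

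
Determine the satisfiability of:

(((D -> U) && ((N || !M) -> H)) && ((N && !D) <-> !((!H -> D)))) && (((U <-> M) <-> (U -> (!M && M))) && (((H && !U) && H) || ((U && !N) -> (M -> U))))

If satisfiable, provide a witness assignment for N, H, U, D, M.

N = False, H = True, U = True, D = True, M = False

  ((D -> U) && ((N || !M) -> H)) && ((N && !D) <-> !((!H -> D))) = True
    (D -> U) && ((N || !M) -> H) = True
      D -> U = True
      (N || !M) -> H = True
        N || !M = True
          !M = True
    (N && !D) <-> !((!H -> D)) = True
      N && !D = False
        !D = False
      !((!H -> D)) = False
        !H -> D = True
          !H = False
  ((U <-> M) <-> (U -> (!M && M))) && (((H && !U) && H) || ((U && !N) -> (M -> U))) = True
    (U <-> M) <-> (U -> (!M && M)) = True
      U <-> M = False
      U -> (!M && M) = False
        !M && M = False
          !M = True
    ((H && !U) && H) || ((U && !N) -> (M -> U)) = True
      (H && !U) && H = False
        H && !U = False
          !U = False
      (U && !N) -> (M -> U) = True
        U && !N = True
          !N = True
        M -> U = True
Both conjuncts True, so the formula holds.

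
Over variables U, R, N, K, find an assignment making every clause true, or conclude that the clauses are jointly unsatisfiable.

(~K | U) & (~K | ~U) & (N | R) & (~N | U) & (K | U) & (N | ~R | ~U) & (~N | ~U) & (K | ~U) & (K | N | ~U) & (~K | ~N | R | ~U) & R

Unsatisfiable — no assignment works.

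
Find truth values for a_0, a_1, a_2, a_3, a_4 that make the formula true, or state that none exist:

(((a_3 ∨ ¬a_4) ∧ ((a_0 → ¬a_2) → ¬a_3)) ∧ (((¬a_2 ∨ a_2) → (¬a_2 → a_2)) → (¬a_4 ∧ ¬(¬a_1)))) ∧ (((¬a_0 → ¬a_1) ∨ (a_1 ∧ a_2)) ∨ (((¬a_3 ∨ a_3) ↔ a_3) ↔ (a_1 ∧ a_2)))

a_0 = True; a_1 = True; a_2 = True; a_3 = True; a_4 = False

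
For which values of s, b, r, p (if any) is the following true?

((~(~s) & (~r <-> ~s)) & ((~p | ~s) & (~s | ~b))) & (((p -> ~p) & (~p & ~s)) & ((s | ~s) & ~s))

The formula is unsatisfiable.

Case s = True: the conjunct ~s is False.
Case s = False: the conjunct ~(~s) becomes ~(~False) = False.
Both cases fail — unsatisfiable.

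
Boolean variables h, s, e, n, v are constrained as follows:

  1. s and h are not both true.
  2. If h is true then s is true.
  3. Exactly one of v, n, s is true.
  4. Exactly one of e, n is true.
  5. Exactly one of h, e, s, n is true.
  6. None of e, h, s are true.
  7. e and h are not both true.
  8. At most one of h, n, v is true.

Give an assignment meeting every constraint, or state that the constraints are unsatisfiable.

h: False; s: False; e: False; n: True; v: False

  (1) s=F, h=F — not both ✓
  (2) h=F ⇒ s: vacuous ✓
  (3) {v, n, s}: 1 true — exactly one ✓
  (4) {e, n}: 1 true — exactly one ✓
  (5) {h, e, s, n}: 1 true — exactly one ✓
  (6) {e, h, s}: 0 true — none ✓
  (7) e=F, h=F — not both ✓
  (8) {h, n, v}: 1 true — at most one ✓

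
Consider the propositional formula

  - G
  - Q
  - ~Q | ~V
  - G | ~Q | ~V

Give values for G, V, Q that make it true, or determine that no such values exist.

G = True, V = False, Q = True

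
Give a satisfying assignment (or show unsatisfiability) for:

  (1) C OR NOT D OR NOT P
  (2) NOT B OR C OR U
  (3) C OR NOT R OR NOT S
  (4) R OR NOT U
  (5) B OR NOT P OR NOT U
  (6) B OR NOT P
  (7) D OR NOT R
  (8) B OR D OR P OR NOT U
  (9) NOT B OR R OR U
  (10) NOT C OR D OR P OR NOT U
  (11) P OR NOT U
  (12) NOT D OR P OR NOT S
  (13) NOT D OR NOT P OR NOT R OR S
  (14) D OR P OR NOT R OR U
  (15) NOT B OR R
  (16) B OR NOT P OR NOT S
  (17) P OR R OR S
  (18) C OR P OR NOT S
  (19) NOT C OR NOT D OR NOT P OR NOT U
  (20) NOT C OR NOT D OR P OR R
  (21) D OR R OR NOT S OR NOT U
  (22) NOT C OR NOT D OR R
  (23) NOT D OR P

R: True, S: True, P: True, B: True, C: True, U: False, D: True

Set R = True.
  then (D OR NOT R) forces D = True.
  then (NOT D OR P) forces P = True.
  then (C OR NOT D OR NOT P) forces C = True.
  then (B OR NOT P) forces B = True.
  then (NOT D OR NOT P OR NOT R OR S) forces S = True.
  then (NOT C OR NOT D OR NOT P OR NOT U) forces U = False.
All clauses satisfied.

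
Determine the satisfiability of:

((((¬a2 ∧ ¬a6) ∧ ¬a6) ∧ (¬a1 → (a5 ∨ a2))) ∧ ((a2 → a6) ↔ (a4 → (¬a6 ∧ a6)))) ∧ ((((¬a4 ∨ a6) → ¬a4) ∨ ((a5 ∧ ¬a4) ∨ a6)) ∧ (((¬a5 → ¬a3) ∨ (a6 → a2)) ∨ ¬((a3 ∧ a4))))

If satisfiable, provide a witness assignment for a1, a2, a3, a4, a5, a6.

a1=T; a2=F; a3=T; a4=F; a5=F; a6=F

  (((¬a2 ∧ ¬a6) ∧ ¬a6) ∧ (¬a1 → (a5 ∨ a2))) ∧ ((a2 → a6) ↔ (a4 → (¬a6 ∧ a6))) = True
    ((¬a2 ∧ ¬a6) ∧ ¬a6) ∧ (¬a1 → (a5 ∨ a2)) = True
      (¬a2 ∧ ¬a6) ∧ ¬a6 = True
        ¬a2 ∧ ¬a6 = True
          ¬a2 = True
          ¬a6 = True
        ¬a6 = True
      ¬a1 → (a5 ∨ a2) = True
        ¬a1 = False
        a5 ∨ a2 = False
    (a2 → a6) ↔ (a4 → (¬a6 ∧ a6)) = True
      a2 → a6 = True
      a4 → (¬a6 ∧ a6) = True
        ¬a6 ∧ a6 = False
          ¬a6 = True
  (((¬a4 ∨ a6) → ¬a4) ∨ ((a5 ∧ ¬a4) ∨ a6)) ∧ (((¬a5 → ¬a3) ∨ (a6 → a2)) ∨ ¬((a3 ∧ a4))) = True
    ((¬a4 ∨ a6) → ¬a4) ∨ ((a5 ∧ ¬a4) ∨ a6) = True
      (¬a4 ∨ a6) → ¬a4 = True
        ¬a4 ∨ a6 = True
          ¬a4 = True
        ¬a4 = True
      (a5 ∧ ¬a4) ∨ a6 = False
        a5 ∧ ¬a4 = False
          ¬a4 = True
    ((¬a5 → ¬a3) ∨ (a6 → a2)) ∨ ¬((a3 ∧ a4)) = True
      (¬a5 → ¬a3) ∨ (a6 → a2) = True
        ¬a5 → ¬a3 = False
          ¬a5 = True
          ¬a3 = False
        a6 → a2 = True
      ¬((a3 ∧ a4)) = True
        a3 ∧ a4 = False
Both conjuncts True, so the formula holds.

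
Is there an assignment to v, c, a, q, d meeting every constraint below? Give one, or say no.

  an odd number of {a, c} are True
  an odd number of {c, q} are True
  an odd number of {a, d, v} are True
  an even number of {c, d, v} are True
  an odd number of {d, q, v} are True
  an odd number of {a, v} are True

v = True; c = True; a = False; q = False; d = False

{a, c}: 1 true → odd ✓
{c, q}: 1 true → odd ✓
{a, d, v}: 1 true → odd ✓
{c, d, v}: 2 true → even ✓
{d, q, v}: 1 true → odd ✓
{a, v}: 1 true → odd ✓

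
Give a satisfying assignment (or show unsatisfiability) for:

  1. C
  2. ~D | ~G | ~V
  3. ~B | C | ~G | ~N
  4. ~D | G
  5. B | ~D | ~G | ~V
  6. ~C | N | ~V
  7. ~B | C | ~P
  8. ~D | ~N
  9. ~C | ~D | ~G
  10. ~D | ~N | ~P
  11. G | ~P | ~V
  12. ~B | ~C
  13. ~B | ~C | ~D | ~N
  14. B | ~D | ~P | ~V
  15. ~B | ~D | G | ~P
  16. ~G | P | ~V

Unit clause (C) forces C = True.
In (~B | ~C) only ~B is left, so B = False.
Set V = False.
Set P = True.
Set G = True.
  then (~C | ~D | ~G) forces D = False.
Set N = False.
All clauses satisfied.

V: False; P: True; G: True; N: False; B: False; C: True; D: False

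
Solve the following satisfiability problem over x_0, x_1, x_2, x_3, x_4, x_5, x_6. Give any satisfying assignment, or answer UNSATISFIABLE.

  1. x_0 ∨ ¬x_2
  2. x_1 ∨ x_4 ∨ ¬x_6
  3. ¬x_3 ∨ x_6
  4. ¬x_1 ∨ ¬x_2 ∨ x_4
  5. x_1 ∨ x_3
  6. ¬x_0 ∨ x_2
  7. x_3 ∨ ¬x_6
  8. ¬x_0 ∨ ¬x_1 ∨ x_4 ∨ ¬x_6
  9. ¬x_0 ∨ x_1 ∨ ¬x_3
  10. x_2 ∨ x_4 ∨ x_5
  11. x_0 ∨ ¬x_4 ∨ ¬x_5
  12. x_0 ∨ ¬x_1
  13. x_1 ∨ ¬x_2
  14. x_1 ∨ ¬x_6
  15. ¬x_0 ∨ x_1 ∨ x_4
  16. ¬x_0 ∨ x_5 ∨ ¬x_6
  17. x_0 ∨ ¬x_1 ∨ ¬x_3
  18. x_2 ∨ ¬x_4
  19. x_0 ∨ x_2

Set x_0 = True.
  then (¬x_0 ∨ x_2) forces x_2 = True.
  then (x_1 ∨ ¬x_2) forces x_1 = True.
  then (¬x_1 ∨ ¬x_2 ∨ x_4) forces x_4 = True.
Set x_3 = True.
  then (¬x_3 ∨ x_6) forces x_6 = True.
  then (¬x_0 ∨ x_5 ∨ ¬x_6) forces x_5 = True.
All clauses satisfied.

x_0: True, x_1: True, x_2: True, x_3: True, x_4: True, x_5: True, x_6: True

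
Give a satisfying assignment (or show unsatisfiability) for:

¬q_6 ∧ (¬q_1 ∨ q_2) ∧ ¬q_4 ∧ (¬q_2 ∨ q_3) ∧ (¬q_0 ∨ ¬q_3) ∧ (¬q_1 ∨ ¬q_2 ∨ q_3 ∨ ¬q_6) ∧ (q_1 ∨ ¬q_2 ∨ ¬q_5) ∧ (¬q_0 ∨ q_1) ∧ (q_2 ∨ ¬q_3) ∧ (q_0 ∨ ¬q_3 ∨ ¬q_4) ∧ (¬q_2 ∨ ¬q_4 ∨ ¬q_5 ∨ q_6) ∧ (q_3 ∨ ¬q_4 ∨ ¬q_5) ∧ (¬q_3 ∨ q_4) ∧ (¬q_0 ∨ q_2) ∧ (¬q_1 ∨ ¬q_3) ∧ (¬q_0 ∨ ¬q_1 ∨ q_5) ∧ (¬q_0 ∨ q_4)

q_0=F; q_1=F; q_2=F; q_3=F; q_4=F; q_5=T; q_6=F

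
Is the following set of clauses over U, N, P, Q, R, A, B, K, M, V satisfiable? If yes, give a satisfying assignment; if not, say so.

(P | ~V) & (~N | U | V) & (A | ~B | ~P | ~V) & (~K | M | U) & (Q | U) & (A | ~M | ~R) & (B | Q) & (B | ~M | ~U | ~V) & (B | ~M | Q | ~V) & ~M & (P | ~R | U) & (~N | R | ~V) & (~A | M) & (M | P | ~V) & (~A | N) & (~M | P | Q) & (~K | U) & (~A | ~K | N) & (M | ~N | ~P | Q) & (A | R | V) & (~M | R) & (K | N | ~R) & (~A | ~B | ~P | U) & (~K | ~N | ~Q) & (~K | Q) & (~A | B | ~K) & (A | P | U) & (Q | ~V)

Unit clause (~M) forces M = False.
In (~A | M) only ~A is left, so A = False.
Set U = True.
Set N = True.
Set P = False.
  then (P | ~V) forces V = False.
  then (A | R | V) forces R = True.
Set Q = True.
  then (~K | ~N | ~Q) forces K = False.
Set B = False.
All clauses satisfied.

U = True, N = True, P = False, Q = True, R = True, A = False, B = False, K = False, M = False, V = False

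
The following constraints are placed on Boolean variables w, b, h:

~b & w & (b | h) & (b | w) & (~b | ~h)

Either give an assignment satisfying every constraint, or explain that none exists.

Unit clause (~b) forces b = False.
Unit clause (w) forces w = True.
In (b | h) only h is left, so h = True.
Check each clause:
  (~b): ~b holds.
  (w): w holds.
  (b | h): h holds.
  (b | w): w holds.
  (~b | ~h): ~b holds.
All clauses satisfied.

w = True; b = False; h = True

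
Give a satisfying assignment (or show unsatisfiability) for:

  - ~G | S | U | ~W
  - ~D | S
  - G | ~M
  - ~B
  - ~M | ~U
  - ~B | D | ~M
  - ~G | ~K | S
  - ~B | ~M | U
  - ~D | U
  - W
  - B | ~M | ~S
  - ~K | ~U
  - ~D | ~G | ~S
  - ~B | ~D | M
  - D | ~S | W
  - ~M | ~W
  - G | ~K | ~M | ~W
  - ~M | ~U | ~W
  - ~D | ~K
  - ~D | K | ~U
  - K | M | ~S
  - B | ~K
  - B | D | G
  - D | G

Unit clause (~B) forces B = False.
Unit clause (W) forces W = True.
In (~M | ~W) only ~M is left, so M = False.
In (B | ~K) only ~K is left, so K = False.
In (K | M | ~S) only ~S is left, so S = False.
In (~D | S) only ~D is left, so D = False.
In (B | D | G) only G is left, so G = True.
In (~G | S | U | ~W) only U is left, so U = True.
All clauses satisfied.

D: False, U: True, K: False, G: True, W: True, S: False, M: False, B: False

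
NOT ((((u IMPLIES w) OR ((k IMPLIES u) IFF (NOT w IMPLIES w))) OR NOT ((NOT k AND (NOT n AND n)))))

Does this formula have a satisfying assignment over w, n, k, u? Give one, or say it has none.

Case n = True: the formula becomes NOT ((((u IMPLIES w) OR ((k IMPLIES u) IFF (NOT w IMPLIES w))) OR True)) = False.
Case n = False: the formula becomes NOT ((((u IMPLIES w) OR ((k IMPLIES u) IFF (NOT w IMPLIES w))) OR True)) = False.
Both cases fail — unsatisfiable.

UNSATISFIABLE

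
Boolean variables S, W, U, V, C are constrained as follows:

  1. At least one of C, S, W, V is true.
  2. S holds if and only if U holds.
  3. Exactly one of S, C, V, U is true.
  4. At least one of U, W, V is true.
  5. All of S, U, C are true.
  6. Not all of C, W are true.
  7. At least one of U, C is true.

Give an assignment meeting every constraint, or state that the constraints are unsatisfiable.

Case S = True:
  (2) with S=T forces U = True.
  Constraint (3) is violated (S=T, U=T) — contradiction.
Case S = False:
  Constraint (5) is violated (S=F) — contradiction.
Both cases fail — unsatisfiable.

Unsatisfiable — no assignment works.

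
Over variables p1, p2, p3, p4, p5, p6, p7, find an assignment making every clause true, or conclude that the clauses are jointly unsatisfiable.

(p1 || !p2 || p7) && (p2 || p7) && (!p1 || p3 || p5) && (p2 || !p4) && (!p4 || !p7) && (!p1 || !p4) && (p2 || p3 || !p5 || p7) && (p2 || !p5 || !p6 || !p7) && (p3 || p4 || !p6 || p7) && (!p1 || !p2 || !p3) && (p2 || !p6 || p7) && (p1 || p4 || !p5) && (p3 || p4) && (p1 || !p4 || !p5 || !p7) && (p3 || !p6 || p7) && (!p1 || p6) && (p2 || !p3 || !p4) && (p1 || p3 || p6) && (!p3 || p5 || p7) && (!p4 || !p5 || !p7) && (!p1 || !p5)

Set p1 = False.
Set p2 = False.
  then (p2 || p7) forces p7 = True.
  then (p2 || !p4) forces p4 = False.
  then (p1 || p4 || !p5) forces p5 = False.
  then (p3 || p4) forces p3 = True.
Set p6 = True.
All clauses satisfied.

p1 = False; p2 = False; p3 = True; p4 = False; p5 = False; p6 = True; p7 = True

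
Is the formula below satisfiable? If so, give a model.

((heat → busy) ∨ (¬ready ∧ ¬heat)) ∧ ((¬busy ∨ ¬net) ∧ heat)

net = False, ready = False, busy = True, heat = True

  (heat → busy) ∨ (¬ready ∧ ¬heat) = True
    heat → busy = True
    ¬ready ∧ ¬heat = False
      ¬ready = True
      ¬heat = False
  (¬busy ∨ ¬net) ∧ heat = True
    ¬busy ∨ ¬net = True
      ¬busy = False
      ¬net = True
Both conjuncts True, so the formula holds.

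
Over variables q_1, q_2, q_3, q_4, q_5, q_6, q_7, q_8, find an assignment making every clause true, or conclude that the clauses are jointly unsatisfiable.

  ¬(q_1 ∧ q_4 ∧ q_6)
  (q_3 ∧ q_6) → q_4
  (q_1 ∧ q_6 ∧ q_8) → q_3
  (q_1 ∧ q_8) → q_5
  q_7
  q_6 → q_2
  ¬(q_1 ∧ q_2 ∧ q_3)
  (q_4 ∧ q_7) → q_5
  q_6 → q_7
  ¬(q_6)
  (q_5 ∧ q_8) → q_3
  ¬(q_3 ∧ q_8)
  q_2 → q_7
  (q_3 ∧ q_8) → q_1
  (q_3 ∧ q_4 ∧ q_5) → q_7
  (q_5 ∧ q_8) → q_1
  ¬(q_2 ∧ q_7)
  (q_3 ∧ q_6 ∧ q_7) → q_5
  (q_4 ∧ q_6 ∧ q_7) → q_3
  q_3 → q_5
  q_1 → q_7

q_1: True, q_2: False, q_3: False, q_4: True, q_5: True, q_6: False, q_7: True, q_8: False

Unit clause (¬q_6) forces q_6 = False.
Unit clause (q_7) forces q_7 = True.
In (¬q_2 ∨ ¬q_7) only ¬q_2 is left, so q_2 = False.
Set q_1 = True.
Set q_3 = False.
Set q_4 = True.
  then (¬q_4 ∨ q_5 ∨ ¬q_7) forces q_5 = True.
  then (q_3 ∨ ¬q_5 ∨ ¬q_8) forces q_8 = False.
All clauses satisfied.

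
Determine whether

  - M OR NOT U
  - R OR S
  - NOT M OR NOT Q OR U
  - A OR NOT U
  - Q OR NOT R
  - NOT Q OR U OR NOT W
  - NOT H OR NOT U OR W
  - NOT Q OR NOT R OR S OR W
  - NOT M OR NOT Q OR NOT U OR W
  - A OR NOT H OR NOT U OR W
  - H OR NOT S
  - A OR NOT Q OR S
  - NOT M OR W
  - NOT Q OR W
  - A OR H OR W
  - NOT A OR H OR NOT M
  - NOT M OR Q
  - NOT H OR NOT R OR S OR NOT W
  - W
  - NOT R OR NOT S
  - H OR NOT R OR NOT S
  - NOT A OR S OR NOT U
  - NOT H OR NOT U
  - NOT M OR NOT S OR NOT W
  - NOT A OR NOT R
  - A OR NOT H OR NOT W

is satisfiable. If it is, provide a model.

Unit clause (W) forces W = True.
Try M = True:
  (NOT M OR Q) forces Q = True.
  (NOT M OR NOT Q OR U) forces U = True.
  (A OR NOT U) forces A = True.
  (NOT A OR H OR NOT M) forces H = True.
  clause (NOT H OR NOT U) is falsified — backtrack.
So M = False.
  then (M OR NOT U) forces U = False.
  then (NOT Q OR U OR NOT W) forces Q = False.
  then (Q OR NOT R) forces R = False.
  then (R OR S) forces S = True.
  then (H OR NOT S) forces H = True.
  then (A OR NOT H OR NOT W) forces A = True.
All clauses satisfied.

M = False, U = False, Q = False, R = False, S = True, A = True, W = True, H = True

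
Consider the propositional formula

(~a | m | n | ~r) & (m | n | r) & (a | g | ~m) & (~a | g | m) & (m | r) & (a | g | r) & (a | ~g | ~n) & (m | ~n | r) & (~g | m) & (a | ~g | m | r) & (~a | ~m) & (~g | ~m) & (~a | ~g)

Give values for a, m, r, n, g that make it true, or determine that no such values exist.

Try a = True:
  (~a | ~m) forces m = False.
  (~a | g | m) forces g = True.
  clause (~g | m) is falsified — backtrack.
So a = False.
Set m = False.
  then (m | r) forces r = True.
  then (~g | m) forces g = False.
Set n = False.
All clauses satisfied.

a = False, m = False, r = True, n = False, g = False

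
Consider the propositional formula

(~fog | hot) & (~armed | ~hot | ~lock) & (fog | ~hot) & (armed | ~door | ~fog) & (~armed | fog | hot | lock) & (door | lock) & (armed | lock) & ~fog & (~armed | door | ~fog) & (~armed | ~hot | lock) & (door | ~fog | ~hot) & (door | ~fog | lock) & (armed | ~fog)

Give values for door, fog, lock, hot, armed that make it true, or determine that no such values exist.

Unit clause (~fog) forces fog = False.
In (fog | ~hot) only ~hot is left, so hot = False.
Set door = True.
Set lock = True.
Set armed = True.
All clauses satisfied.

door: True, fog: False, lock: True, hot: False, armed: True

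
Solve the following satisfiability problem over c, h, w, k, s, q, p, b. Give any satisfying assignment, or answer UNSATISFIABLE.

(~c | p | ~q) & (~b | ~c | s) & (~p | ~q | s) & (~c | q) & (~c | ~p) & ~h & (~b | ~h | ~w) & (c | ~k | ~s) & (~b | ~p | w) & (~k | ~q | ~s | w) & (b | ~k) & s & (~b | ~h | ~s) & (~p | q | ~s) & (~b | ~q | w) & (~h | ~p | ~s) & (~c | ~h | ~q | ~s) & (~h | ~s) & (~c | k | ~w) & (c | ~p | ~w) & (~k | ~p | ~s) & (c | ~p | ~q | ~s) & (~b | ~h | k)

c = False; h = False; w = True; k = False; s = True; q = False; p = False; b = True

Unit clause (~h) forces h = False.
Unit clause (s) forces s = True.
Try c = True:
  (~c | q) forces q = True.
  (~c | p | ~q) forces p = True.
  clause (~c | ~p) is falsified — backtrack.
So c = False.
  then (c | ~k | ~s) forces k = False.
Set w = True.
  then (c | ~p | ~w) forces p = False.
Set q = False.
Set b = True.
All clauses satisfied.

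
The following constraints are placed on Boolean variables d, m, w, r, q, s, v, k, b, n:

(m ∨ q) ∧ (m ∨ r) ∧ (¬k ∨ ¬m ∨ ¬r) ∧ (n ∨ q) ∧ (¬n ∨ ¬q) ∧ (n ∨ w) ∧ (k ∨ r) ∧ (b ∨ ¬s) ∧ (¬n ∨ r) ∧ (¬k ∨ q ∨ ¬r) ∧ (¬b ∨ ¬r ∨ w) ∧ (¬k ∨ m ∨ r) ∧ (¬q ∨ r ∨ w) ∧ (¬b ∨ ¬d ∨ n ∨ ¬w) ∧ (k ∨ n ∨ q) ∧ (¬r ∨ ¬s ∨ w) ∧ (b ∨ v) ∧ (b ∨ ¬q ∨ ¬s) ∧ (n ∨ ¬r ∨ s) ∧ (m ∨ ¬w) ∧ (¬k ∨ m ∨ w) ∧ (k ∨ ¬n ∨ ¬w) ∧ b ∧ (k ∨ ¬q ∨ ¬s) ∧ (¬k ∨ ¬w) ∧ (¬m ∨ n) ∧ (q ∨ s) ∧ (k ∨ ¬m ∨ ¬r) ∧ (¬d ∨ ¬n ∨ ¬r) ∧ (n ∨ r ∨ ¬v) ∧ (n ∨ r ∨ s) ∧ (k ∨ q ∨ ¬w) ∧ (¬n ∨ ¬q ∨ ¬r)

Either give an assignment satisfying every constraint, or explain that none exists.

Unsatisfiable

Case r = True:
  (b) forces b = True.
  (¬b ∨ ¬r ∨ w) forces w = True.
  (m ∨ ¬w) forces m = True.
  (¬k ∨ ¬m ∨ ¬r) forces k = False.
  Clause (k ∨ ¬m ∨ ¬r) is falsified — contradiction.
Case r = False:
  (m ∨ r) forces m = True.
  (k ∨ r) forces k = True.
  (¬n ∨ r) forces n = False.
  Clause (¬m ∨ n) is falsified — contradiction.
Both cases fail, so the formula is unsatisfiable.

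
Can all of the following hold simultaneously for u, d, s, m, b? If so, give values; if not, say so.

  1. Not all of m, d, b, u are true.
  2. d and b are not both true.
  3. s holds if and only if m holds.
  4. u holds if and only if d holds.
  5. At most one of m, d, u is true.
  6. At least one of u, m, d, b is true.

u=F, d=F, s=T, m=T, b=T

  (1) {m, d, b, u}: 2/4 true — not all ✓
  (2) d=F, b=T — not both ✓
  (3) s=T, m=T — same ✓
  (4) u=F, d=F — same ✓
  (5) {m, d, u}: 1 true — at most one ✓
  (6) {u, m, d, b}: 2 true — at least one ✓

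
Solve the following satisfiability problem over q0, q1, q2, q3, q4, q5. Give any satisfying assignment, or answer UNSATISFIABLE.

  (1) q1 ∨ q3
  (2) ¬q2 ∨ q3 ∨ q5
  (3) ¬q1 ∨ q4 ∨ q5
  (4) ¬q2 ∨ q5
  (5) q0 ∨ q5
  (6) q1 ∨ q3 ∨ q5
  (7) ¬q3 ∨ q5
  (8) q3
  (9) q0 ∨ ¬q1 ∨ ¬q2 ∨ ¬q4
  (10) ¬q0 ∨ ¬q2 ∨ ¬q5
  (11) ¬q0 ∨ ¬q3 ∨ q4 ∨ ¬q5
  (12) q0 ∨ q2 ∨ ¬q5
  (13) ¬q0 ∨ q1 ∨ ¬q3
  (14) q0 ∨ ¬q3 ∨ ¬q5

Unit clause (q3) forces q3 = True.
In (¬q3 ∨ q5) only q5 is left, so q5 = True.
In (q0 ∨ ¬q3 ∨ ¬q5) only q0 is left, so q0 = True.
In (¬q0 ∨ ¬q2 ∨ ¬q5) only ¬q2 is left, so q2 = False.
In (¬q0 ∨ ¬q3 ∨ q4 ∨ ¬q5) only q4 is left, so q4 = True.
In (¬q0 ∨ q1 ∨ ¬q3) only q1 is left, so q1 = True.
All clauses satisfied.

q0 = True, q1 = True, q2 = False, q3 = True, q4 = True, q5 = True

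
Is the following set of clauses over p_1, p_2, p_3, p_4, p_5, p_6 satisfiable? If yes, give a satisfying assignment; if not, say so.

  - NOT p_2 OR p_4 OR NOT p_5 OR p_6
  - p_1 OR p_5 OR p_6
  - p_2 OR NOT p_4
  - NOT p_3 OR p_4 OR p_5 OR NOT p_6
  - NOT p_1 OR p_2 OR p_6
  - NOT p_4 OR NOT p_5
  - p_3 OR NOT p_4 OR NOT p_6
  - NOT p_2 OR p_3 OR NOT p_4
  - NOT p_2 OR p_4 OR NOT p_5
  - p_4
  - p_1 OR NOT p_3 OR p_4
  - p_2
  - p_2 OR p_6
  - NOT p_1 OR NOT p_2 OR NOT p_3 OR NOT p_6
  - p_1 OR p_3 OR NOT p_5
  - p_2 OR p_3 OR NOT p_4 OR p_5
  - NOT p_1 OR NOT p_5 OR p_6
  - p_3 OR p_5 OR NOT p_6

p_1 = False, p_2 = True, p_3 = True, p_4 = True, p_5 = False, p_6 = True

Unit clause (p_4) forces p_4 = True.
Unit clause (p_2) forces p_2 = True.
In (NOT p_4 OR NOT p_5) only NOT p_5 is left, so p_5 = False.
In (NOT p_2 OR p_3 OR NOT p_4) only p_3 is left, so p_3 = True.
Set p_1 = False.
  then (p_1 OR p_5 OR p_6) forces p_6 = True.
All clauses satisfied.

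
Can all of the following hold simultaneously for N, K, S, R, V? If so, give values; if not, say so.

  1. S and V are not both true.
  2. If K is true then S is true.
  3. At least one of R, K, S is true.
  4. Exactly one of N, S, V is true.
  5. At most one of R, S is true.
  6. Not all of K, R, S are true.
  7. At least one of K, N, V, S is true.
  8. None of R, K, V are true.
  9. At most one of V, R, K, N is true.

N=F, K=F, S=T, R=F, V=F

  (1) S=T, V=F — not both ✓
  (2) K=F ⇒ S: vacuous ✓
  (3) {R, K, S}: 1 true — at least one ✓
  (4) {N, S, V}: 1 true — exactly one ✓
  (5) {R, S}: 1 true — at most one ✓
  (6) {K, R, S}: 1/3 true — not all ✓
  (7) {K, N, V, S}: 1 true — at least one ✓
  (8) {R, K, V}: 0 true — none ✓
  (9) {V, R, K, N}: 0 true — at most one ✓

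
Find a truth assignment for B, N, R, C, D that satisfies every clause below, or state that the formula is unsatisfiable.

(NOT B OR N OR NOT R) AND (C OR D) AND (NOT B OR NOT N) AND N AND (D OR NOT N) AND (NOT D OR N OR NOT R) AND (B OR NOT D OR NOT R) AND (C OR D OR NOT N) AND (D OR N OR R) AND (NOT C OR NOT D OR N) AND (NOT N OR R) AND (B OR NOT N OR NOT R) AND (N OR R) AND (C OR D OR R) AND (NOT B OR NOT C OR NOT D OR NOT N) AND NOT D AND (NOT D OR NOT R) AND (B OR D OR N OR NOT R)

The formula is unsatisfiable.

Case N = True:
  (NOT B OR NOT N) forces B = False.
  (D OR NOT N) forces D = True.
  Clause (NOT D) is falsified — contradiction.
Case N = False:
  Clause (N) is falsified — contradiction.
Both cases fail, so the formula is unsatisfiable.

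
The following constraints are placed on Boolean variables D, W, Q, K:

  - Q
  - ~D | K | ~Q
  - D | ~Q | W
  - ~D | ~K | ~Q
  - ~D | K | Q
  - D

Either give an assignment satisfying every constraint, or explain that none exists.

The formula is unsatisfiable.

Case D = True:
  (Q) forces Q = True.
  (~D | K | ~Q) forces K = True.
  Clause (~D | ~K | ~Q) is falsified — contradiction.
Case D = False:
  Clause (D) is falsified — contradiction.
Both cases fail, so the formula is unsatisfiable.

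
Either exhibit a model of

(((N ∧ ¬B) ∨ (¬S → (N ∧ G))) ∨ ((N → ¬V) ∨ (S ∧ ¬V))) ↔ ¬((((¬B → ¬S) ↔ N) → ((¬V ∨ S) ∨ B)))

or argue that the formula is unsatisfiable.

N: True, S: False, B: False, V: True, G: False

  (((N ∧ ¬B) ∨ (¬S → (N ∧ G))) ∨ ((N → ¬V) ∨ (S ∧ ¬V))) ↔ ¬((((¬B → ¬S) ↔ N) → ((¬V ∨ S) ∨ B))) = True
    ((N ∧ ¬B) ∨ (¬S → (N ∧ G))) ∨ ((N → ¬V) ∨ (S ∧ ¬V)) = True
      (N ∧ ¬B) ∨ (¬S → (N ∧ G)) = True
        N ∧ ¬B = True
          ¬B = True
        ¬S → (N ∧ G) = False
          ¬S = True
          N ∧ G = False
      (N → ¬V) ∨ (S ∧ ¬V) = False
        N → ¬V = False
          ¬V = False
        S ∧ ¬V = False
          ¬V = False
    ¬((((¬B → ¬S) ↔ N) → ((¬V ∨ S) ∨ B))) = True
      ((¬B → ¬S) ↔ N) → ((¬V ∨ S) ∨ B) = False
        (¬B → ¬S) ↔ N = True
          ¬B → ¬S = True
            ¬B = True
            ¬S = True
        (¬V ∨ S) ∨ B = False
          ¬V ∨ S = False
            ¬V = False
The formula evaluates to True.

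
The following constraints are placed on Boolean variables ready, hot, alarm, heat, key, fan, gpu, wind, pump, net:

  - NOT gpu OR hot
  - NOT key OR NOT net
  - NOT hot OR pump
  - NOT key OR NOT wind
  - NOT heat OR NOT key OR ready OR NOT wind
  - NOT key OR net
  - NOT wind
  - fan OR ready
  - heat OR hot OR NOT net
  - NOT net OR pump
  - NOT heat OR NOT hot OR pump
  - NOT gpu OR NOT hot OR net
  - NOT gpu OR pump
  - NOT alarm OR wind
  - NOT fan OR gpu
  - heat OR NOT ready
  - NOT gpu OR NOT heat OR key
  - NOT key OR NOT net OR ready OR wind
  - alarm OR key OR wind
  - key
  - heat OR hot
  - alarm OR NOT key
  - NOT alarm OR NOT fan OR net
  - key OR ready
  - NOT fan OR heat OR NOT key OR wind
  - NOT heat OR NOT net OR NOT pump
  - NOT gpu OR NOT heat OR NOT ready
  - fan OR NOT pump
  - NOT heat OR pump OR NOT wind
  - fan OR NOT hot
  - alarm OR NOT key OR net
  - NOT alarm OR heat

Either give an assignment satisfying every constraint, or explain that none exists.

Case key = True:
  (NOT key OR NOT net) forces net = False.
  Clause (NOT key OR net) is falsified — contradiction.
Case key = False:
  Clause (key) is falsified — contradiction.
Both cases fail, so the formula is unsatisfiable.

The formula is unsatisfiable.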